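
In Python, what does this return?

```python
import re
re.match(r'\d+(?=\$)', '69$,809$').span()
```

With `match`, the pattern is implicitly anchored at the beginning.
The match spans [0:2] → '69'.

(0, 2)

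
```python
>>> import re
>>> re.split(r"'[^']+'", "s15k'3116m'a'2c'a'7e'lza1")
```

Splitting on the pattern gives 4 pieces.

['s15k', 'a', 'a', 'lza1']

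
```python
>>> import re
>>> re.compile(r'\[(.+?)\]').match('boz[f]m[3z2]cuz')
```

With `match`, the pattern is implicitly anchored at the beginning.
Here the pattern fails at index 0, so the call returns None.

None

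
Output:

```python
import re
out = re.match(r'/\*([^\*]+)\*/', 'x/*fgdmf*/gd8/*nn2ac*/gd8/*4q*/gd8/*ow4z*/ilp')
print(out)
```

With `match`, the pattern is implicitly anchored at the beginning.
Here the pattern fails at index 0, so the call returns None.

None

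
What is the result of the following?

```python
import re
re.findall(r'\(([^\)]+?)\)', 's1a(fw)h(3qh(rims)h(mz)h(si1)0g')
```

['fw', '3qh(rims', 'mz', 'si1']

`findall` collects group 1 from each match (4 total).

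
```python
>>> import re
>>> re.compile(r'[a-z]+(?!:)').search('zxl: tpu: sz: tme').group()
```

'zx'

A negative assertion filters positions out without eating any characters.
The match spans [0:2] → 'zx'.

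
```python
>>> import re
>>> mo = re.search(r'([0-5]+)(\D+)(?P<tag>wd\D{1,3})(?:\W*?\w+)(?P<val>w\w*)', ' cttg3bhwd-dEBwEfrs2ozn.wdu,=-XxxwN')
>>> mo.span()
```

(5, 23)

This matches one or more of a character in [0-5] (captured); then one or more of a non-digit (captured); then the literal 'wd', then 1 to 3 of a non-digit (captured as 'tag'); then zero or more of a non-word character (lazy), then one or more of a word character (non-capturing group); then a literal 'w', then zero or more of a word character (captured as 'val').
Unlike `match`, `search` isn't anchored — it looks for the pattern anywhere in the string.
The match spans [5:23] → '3bhwd-dEBwEfrs2ozn'.
Captured: group 1 = '3', group 2 = 'bh', group 3 = 'wd-dE', group 4 = 'wEfrs2ozn'.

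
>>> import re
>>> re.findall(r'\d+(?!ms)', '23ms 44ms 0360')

['2', '4', '0360']

`(?!…)`/`(?<!…)` only lets a position through if the neighbouring text does NOT match; no characters are consumed.
No capturing groups, so `findall` returns the 3 full match strings.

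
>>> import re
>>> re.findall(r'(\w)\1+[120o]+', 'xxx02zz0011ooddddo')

['x', 'z', 'd']

After group 1 captures some text, `\1` only succeeds where that same text appears again.
One capturing group, so `findall` returns just the captured substring from each match — 3 in all.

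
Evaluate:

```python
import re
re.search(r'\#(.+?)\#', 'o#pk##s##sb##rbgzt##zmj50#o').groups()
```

With the lazy modifier that quantifier settles for the fewest repetitions that let the rest of the pattern succeed (the atoms after it are unaffected and can still be greedy).
Unlike `match`, `search` isn't anchored — it looks for the pattern anywhere in the string.
The match spans [1:5] → '#pk#'.
Captured: group 1 = 'pk'.

('pk',)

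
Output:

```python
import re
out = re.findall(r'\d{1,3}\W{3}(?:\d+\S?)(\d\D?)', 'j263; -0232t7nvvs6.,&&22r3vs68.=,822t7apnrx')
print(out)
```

['7n', '7a']

Because there's exactly one group, `findall` drops the full match and keeps group 1 from each hit.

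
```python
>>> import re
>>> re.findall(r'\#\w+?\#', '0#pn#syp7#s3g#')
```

['#pn#', '#s3g#']

Walking the string: at [1:5] → '#pn#'; at [9:14] → '#s3g#'.
No capturing groups, so `findall` returns the 2 full match strings.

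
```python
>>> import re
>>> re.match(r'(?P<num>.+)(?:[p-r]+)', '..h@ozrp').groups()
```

('..h@ozr',)

This matches one or more of any character (captured as 'num'); then one or more of a character in [p-r] (non-capturing group).
`re.match` only tries the pattern at the start of the string.
The match spans [0:8] → '..h@ozrp'.
Captured: group 1 = '..h@ozr'.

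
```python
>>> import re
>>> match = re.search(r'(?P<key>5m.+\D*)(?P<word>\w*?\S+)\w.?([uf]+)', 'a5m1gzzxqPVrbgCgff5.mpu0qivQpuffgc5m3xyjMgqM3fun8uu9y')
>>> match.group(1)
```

The match spans [1:51] → '5m1gzzxqPVrbgCgff5.mpu0qivQpuffgc5m3xyjMgqM3fun8uu'.
Captured: group 1 = '5m1gzzxqPVrbgCgff5.mpu0qivQpuffgc5m3xyjMgqM3fun', group 2 = '8', group 3 = 'u'.

'5m1gzzxqPVrbgCgff5.mpu0qivQpuffgc5m3xyjMgqM3fun'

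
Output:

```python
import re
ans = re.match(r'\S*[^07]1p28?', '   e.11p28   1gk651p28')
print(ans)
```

None

`re.match` won't scan ahead — the pattern has to work from the very first character.
Here position 0 doesn't satisfy it, so the call returns None.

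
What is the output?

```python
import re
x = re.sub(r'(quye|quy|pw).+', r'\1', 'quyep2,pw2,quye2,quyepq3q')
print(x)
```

quye

`|` is ordered: at each position the engine commits to the first alternative that works.
Each match is replaced using the text its own group 1 captured.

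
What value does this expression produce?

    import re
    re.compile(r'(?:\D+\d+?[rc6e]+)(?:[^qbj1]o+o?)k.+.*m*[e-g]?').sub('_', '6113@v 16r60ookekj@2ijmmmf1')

'6113_'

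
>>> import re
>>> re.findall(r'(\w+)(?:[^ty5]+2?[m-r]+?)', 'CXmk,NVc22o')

['CXmk']

The pattern matches one or more of a word character (captured); then one or more of any character except [ty5], then optionally the literal '2', then one or more of a character in [m-r] (lazy) (non-capturing group).
Walking the string: at [0:11] match 'CXmk,NVc22o', group 1 = 'CXmk'.
With a single group, `findall` returns only what that group captured — 1 item.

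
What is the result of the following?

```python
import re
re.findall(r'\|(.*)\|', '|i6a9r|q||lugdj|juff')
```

Matches: at [0:16] match '|i6a9r|q||lugdj|', group 1 = 'i6a9r|q||lugdj'.
With a single group, `findall` returns only what that group captured — 1 item.

['i6a9r|q||lugdj']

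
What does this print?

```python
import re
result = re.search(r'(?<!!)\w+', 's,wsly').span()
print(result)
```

(0, 1)

The negative lookaround is zero-width — it rules out positions where the adjacent text would match, without consuming anything.
`re.search` tries every starting position until one works.
The match spans [0:1] → 's'.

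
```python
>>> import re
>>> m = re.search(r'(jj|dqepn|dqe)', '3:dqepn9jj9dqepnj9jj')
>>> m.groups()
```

('dqepn',)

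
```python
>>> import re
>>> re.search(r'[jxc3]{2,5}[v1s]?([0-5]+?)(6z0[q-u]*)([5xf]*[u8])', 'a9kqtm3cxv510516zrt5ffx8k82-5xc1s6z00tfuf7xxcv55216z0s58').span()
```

(42, 56)

Pattern: 2 to 5 of one of [jxc3], then optionally one of [v1s]; then one or more of a character in [0-5] (lazy) (captured); then the literal '6z0', then zero or more of a character in [q-u] (captured); then zero or more of one of [5xf], then one of [u8] (captured).
`search` walks the string left to right and returns the first match it finds.
The match spans [42:56] → 'xxcv55216z0s58'.
Captured: group 1 = '5521', group 2 = '6z0s', group 3 = '58'.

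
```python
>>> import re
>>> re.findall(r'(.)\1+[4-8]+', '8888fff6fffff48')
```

['8', 'f', 'f']

A backreference is literal: `\1` must see the identical characters the first group matched.
Because there's exactly one group, `findall` drops the full match and keeps group 1 from each hit.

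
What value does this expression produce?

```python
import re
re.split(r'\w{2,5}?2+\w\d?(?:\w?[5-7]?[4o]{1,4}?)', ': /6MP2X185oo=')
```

[': /', 'o=']

Pattern: 2 to 5 of a word character (lazy), then one or more of the literal '2', then a word character; then optionally a digit; then optionally a word character, then optionally a character in [5-7], then 1 to 4 of one of [4o] (lazy) (non-capturing group).
The `?` after the quantifier makes it lazy — it takes as little as possible before letting the rest of the pattern try.
Matches to split on: at [3:12] → '6MP2X185o'.
Splitting on the pattern gives 2 pieces.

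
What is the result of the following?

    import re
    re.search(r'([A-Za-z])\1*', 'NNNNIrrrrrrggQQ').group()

`\1` has to match the exact text group 1 already captured.
`search` walks the string left to right and returns the first match it finds.
The match spans [0:4] → 'NNNN'.
Captured: group 1 = 'N'.

'NNNN'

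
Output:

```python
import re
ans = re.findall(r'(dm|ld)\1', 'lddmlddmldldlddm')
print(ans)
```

`\1` has to match the exact text group 1 already captured.
Walking the string: at [8:12] match 'ldld', group 1 = 'ld'.
`findall` collects group 1 from the one match (1 total).

['ld']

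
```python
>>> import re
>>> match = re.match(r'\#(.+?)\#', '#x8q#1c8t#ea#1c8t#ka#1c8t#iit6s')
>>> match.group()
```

'#x8q#'

`match` is anchored at position 0; if the pattern doesn't fit there, it returns None.
The match spans [0:5] → '#x8q#'.
Captured: group 1 = 'x8q'.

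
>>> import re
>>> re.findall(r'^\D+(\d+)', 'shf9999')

One capturing group, so `findall` returns just the captured substring from the one match — 1 in all.

['9999']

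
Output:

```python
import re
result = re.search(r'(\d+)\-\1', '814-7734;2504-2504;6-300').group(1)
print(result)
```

2504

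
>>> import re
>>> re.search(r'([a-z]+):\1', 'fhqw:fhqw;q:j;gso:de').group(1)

'fhqw'

After group 1 captures some text, `\1` only succeeds where that same text appears again.
`re.search` tries every starting position until one works.
The match spans [0:9] → 'fhqw:fhqw'.
Captured: group 1 = 'fhqw'.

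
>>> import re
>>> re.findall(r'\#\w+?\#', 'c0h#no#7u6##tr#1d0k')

`findall` yields the raw match text (2 of them) because the pattern has no groups.

['#no#', '#tr#']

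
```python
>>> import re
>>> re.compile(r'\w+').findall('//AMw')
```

`findall` yields the raw match text (1 of them) because the pattern has no groups.

['AMw']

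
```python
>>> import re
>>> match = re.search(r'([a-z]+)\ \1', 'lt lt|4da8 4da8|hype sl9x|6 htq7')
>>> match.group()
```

'lt lt'

After group 1 captures some text, `\1` only succeeds where that same text appears again.
The match spans [0:5] → 'lt lt'.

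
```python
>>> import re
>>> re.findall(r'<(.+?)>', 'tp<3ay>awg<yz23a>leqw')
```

With a single group, `findall` returns only what that group captured — 2 items.

['3ay', 'yz23a']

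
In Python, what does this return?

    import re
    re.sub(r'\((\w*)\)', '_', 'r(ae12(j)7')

'r(ae12_7'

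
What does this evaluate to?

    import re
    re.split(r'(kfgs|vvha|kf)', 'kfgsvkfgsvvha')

The regex engine tests alternatives in the order written; an earlier branch that matches wins even if a later one would match more.
Matches to split on: at [0:4] → 'kfgs'; at [5:9] → 'kfgs'; at [9:13] → 'vvha'.
Because the pattern has a capturing group, `split` also inserts each captured text between the pieces.

['', 'kfgs', 'v', 'kfgs', '', 'vvha', '']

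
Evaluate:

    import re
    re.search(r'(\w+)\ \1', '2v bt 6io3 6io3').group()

'6io3 6io3'

`\1` is not a pattern — it's the concrete string captured by group 1, re-applied verbatim.
`search` walks the string left to right and returns the first match it finds.
The match spans [6:15] → '6io3 6io3'.
Captured: group 1 = '6io3'.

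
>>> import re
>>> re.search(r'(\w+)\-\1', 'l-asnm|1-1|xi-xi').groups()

The match spans [7:10] → '1-1'.
Captured: group 1 = '1'.

('1',)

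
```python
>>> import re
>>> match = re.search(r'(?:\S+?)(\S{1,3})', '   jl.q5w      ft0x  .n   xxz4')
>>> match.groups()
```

('l.q',)

Pattern: one or more of a non-whitespace character (lazy) (non-capturing group); then 1 to 3 of a non-whitespace character (captured).
The `?` after the quantifier makes it lazy — it takes as little as possible before letting the rest of the pattern try.
`re.search` tries every starting position until one works.
The match spans [3:7] → 'jl.q'.
Captured: group 1 = 'l.q'.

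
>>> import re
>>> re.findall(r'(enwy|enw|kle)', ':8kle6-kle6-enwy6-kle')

`|` is ordered: at each position the engine commits to the first alternative that works.
Matches: at [2:5] match 'kle', group 1 = 'kle'; at [7:10] match 'kle', group 1 = 'kle'; at [12:16] match 'enwy', group 1 = 'enwy'; at [18:21] match 'kle', group 1 = 'kle'.
`findall` collects group 1 from each match (4 total).

['kle', 'kle', 'enwy', 'kle']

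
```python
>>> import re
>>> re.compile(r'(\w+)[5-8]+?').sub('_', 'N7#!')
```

'_#!'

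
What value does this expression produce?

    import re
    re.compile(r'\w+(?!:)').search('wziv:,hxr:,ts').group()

Because the assertion is negative and zero-width, positions next to the forbidden text are skipped.
`re.search` scans for the first position where the pattern succeeds.
The match spans [0:3] → 'wzi'.

'wzi'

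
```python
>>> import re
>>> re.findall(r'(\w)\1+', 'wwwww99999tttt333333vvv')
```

['w', '9', 't', '3', 'v']

The backreference `\1` re-matches whatever the first group consumed, character for character.
With a single group, `findall` returns only what that group captured — 5 items.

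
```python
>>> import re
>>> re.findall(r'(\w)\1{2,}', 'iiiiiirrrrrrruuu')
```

['i', 'r', 'u']

A backreference is literal: `\1` must see the identical characters the first group matched.
Because there's exactly one group, `findall` drops the full match and keeps group 1 from each hit.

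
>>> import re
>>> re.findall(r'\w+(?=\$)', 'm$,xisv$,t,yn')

The `(?=…)`/`(?<=…)` assertion just peeks at neighbouring text; it doesn't advance the match position.
With no groups in the pattern, `findall` gives back each whole match — 2 here.

['m', 'xisv']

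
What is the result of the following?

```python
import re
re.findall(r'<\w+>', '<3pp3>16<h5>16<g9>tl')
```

['<3pp3>', '<h5>', '<g9>']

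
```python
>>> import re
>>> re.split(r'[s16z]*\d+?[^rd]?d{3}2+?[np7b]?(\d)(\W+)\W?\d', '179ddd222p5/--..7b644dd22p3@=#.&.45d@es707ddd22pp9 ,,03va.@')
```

['', '5', '/--..', 'b644dd22p3@=#.&.45d@es707ddd22pp9 ,,03va.@']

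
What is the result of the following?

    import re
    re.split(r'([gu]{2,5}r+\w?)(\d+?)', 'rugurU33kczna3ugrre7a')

Pattern: 2 to 5 of one of [gu], then one or more of the literal 'r', then optionally a word character (captured); then one or more of a digit (lazy) (captured).
A non-greedy quantifier consumes as few characters as it can — just enough that the remainder of the pattern still matches from where it stops; whatever follows it matches normally.
Matches to split on: at [1:7] → 'ugurU3'; at [14:20] → 'ugrre7'.
The group in the pattern means `split` returns the separators' captures alongside the pieces.

['r', 'ugurU', '3', '3kczna3', 'ugrre', '7', 'a']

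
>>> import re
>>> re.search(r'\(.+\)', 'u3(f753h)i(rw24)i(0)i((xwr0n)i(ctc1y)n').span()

(2, 37)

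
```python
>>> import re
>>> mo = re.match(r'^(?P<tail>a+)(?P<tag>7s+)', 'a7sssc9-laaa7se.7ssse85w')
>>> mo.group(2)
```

'7sss'

Pattern: anchored at the start of the string; then one or more of a literal 'a' (captured as 'tail'); then a literal '7', then one or more of the literal 's' (captured as 'tag').
`match` is anchored at position 0; if the pattern doesn't fit there, it returns None.
The match spans [0:5] → 'a7sss'.
Captured: group 1 = 'a', group 2 = '7sss'.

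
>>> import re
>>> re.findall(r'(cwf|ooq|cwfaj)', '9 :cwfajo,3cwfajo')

['cwf', 'cwf']

`|` is ordered: at each position the engine commits to the first alternative that works.
Walking the string: at [3:6] match 'cwf', group 1 = 'cwf'; at [11:14] match 'cwf', group 1 = 'cwf'.
With a single group, `findall` returns only what that group captured — 2 items.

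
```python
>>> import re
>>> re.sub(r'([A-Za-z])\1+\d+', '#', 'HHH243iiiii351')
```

A backreference is literal: `\1` must see the identical characters the first group matched.
Matches: at [0:6] → 'HHH243'; at [6:14] → 'iiiii351'.
Each match is replaced by '#'.

'##'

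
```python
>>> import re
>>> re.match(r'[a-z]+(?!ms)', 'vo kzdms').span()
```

(0, 2)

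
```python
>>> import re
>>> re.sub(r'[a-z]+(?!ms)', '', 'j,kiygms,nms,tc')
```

',,,'

The negative lookaround is zero-width — it rules out positions where the adjacent text would match, without consuming anything.
Every occurrence is swapped for ''.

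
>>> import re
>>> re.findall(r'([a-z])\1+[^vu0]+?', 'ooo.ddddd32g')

After group 1 captures some text, `\1` only succeeds where that same text appears again.
Matches: at [0:4] match 'ooo.', group 1 = 'o'; at [4:10] match 'ddddd3', group 1 = 'd'.
Because there's exactly one group, `findall` drops the full match and keeps group 1 from each hit.

['o', 'd']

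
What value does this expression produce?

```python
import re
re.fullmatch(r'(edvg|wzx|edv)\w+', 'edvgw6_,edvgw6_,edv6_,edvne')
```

`fullmatch` succeeds only if the pattern covers the string from start to end.
Here the pattern can't cover the whole string, so the call returns None.

None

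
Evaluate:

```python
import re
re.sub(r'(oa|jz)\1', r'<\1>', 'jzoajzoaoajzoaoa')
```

The backreference `\1` re-matches whatever the first group consumed, character for character.
The replacement refers to a captured group, so each match is rewritten using its own captured text.

'jzoajz<oa>jz<oa>'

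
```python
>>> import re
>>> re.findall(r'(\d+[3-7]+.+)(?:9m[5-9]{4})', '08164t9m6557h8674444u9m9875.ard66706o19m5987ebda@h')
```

The pattern matches one or more of a digit, then one or more of a character in [3-7], then one or more of any character (captured); then the literal '9m', then exactly 4 of a character in [5-9] (non-capturing group).
Matches: at [0:44] match '08164t9m6557h8674444u9m9875.ard66706o19m5987', group 1 = '08164t9m6557h8674444u9m9875.ard66706o1'.
One capturing group, so `findall` returns just the captured substring from the one match — 1 in all.

['08164t9m6557h8674444u9m9875.ard66706o1']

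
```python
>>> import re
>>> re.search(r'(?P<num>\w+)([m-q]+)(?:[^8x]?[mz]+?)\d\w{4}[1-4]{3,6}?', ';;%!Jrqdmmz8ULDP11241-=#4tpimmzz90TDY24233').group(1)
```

'Jrqdm'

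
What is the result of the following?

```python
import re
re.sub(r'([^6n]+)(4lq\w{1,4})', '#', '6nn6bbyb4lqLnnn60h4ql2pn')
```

'6nn6#60h4ql2pn'

This matches one or more of any character except [6n] (captured); then the literal '4lq', then 1 to 4 of a word character (captured).
Matches: at [4:15] → 'bbyb4lqLnnn'.
Each match is replaced by '#'.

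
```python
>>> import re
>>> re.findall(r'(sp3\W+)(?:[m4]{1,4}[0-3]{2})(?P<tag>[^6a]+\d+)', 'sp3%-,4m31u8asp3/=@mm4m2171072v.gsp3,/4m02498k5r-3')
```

[('sp3%-,', 'u8'), ('sp3/=@', '71072v.gsp3,/4m02498k5r-3')]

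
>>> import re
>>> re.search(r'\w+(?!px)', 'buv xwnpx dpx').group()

'buv'

The negative lookahead/lookbehind blocks any match where the forbidden context is present.
Unlike `match`, `search` isn't anchored — it looks for the pattern anywhere in the string.
The match spans [0:3] → 'buv'.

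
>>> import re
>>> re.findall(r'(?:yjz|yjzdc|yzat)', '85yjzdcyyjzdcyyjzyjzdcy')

['yjz', 'yjz', 'yjz', 'yjz']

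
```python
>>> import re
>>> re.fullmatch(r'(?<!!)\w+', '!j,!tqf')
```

`fullmatch` succeeds only if the pattern covers the string from start to end.
Here there's no way to consume every character, so the call returns None.

None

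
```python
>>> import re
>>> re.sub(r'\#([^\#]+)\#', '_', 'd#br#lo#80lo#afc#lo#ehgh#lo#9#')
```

Matches: at [1:5] → '#br#'; at [7:13] → '#80lo#'; at [16:20] → '#lo#'; at [24:28] → '#lo#'.
Each match is replaced by '_'.

'd_lo_afc_ehgh_9#'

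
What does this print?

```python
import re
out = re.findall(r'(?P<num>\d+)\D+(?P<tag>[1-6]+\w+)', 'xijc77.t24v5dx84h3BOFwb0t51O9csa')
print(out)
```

Pattern: one or more of a digit (captured as 'num'); then one or more of a non-digit; then one or more of a character in [1-6], then one or more of a word character (captured as 'tag').
Scanning left to right: at [4:32] match '77.t24v5dx84h3BOFwb0t51O9csa', groups = ('77', '24v5dx84h3BOFwb0t51O9csa').
Multiple groups make `findall` return tuples — one 2-tuple for the one match.

[('77', '24v5dx84h3BOFwb0t51O9csa')]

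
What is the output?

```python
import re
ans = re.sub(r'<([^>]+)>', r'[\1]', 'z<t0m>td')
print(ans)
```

z[t0m]td

Matches: at [1:6] → '<t0m>'.
Each match is replaced using the text its own group 1 captured.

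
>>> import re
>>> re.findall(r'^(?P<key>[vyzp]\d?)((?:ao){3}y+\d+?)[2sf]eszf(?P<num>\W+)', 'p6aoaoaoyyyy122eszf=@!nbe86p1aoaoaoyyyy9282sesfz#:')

[('p6', 'aoaoaoyyyy12', '=@!')]

This matches anchored at the start of the string; then one of [vyzp], then optionally a digit (captured as 'key'); then the literal 'ao' repeated 3 times, then one or more of the literal 'y', then one or more of a digit (lazy) (captured); then one of [2sf], then the literal 'esz', then a literal 'f'; then one or more of a non-word character (captured as 'num').
Walking the string: at [0:22] match 'p6aoaoaoyyyy122eszf=@!', groups = ('p6', 'aoaoaoyyyy12', '=@!').
3 groups means the one result is a tuple of 3 captured strings — 1 here.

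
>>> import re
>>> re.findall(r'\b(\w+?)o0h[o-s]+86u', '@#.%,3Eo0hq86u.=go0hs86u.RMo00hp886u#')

The pattern matches a word boundary (`\b`, zero-width); then one or more of a word character (lazy) (captured); then the literal 'o0h', then one or more of a character in [o-s], then the literal '86u'.
Walking the string: at [5:14] match '3Eo0hq86u', group 1 = '3E'; at [16:24] match 'go0hs86u', group 1 = 'g'.
Because there's exactly one group, `findall` drops the full match and keeps group 1 from each hit.

['3E', 'g']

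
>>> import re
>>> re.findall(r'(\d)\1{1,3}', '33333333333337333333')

['3', '3', '3', '3', '3']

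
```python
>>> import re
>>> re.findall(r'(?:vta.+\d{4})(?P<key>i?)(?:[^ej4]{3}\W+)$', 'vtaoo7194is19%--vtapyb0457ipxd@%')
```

['i']

This matches the literal 'vta', then one or more of any character, then exactly 4 of a digit (non-capturing group); then optionally a literal 'i' (captured as 'key'); then exactly 3 of any character except [ej4], then one or more of a non-word character (non-capturing group); then anchored at the end.
Scanning left to right: at [0:32] match 'vtaoo7194is19%--vtapyb0457ipxd@%', group 1 = 'i'.
`findall` collects group 1 from the one match (1 total).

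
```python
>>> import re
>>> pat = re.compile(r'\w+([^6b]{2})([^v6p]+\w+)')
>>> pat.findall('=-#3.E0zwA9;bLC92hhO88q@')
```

The pattern matches one or more of a word character; then exactly 2 of any character except [6b] (captured); then one or more of any character except [v6p], then one or more of a word character (captured).
Matches: at [3:23] match '3.E0zwA9;bLC92hhO88q', groups = ('.E', '0zwA9;bLC92hhO88q').
Multiple groups make `findall` return tuples — one 2-tuple for the one match.

[('.E', '0zwA9;bLC92hhO88q')]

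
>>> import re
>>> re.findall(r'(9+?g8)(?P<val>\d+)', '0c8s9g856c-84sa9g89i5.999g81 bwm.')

Pattern: one or more of a literal '9' (lazy), then the literal 'g8' (captured); then one or more of a digit (captured as 'val').
Walking the string: at [4:9] match '9g856', groups = ('9g8', '56'); at [15:19] match '9g89', groups = ('9g8', '9'); at [22:28] match '999g81', groups = ('999g8', '1').
With 2 capturing groups, `findall` returns a 2-tuple per match.

[('9g8', '56'), ('9g8', '9'), ('999g8', '1')]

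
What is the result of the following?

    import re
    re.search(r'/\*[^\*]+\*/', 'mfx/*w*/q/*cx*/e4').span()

(3, 8)

The match spans [3:8] → '/*w*/'.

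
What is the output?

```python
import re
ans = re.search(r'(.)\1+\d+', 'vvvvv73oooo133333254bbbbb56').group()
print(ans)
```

`\1` is not a pattern — it's the concrete string captured by group 1, re-applied verbatim.
`re.search` tries every starting position until one works.
The match spans [0:7] → 'vvvvv73'.
Captured: group 1 = 'v'.

vvvvv73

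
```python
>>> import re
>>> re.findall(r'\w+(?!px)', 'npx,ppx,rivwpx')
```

['npx', 'ppx', 'rivwpx']

A negative assertion filters positions out without eating any characters.
Scanning left to right: at [0:3] → 'npx'; at [4:7] → 'ppx'; at [8:14] → 'rivwpx'.
Since nothing is captured, `findall` lists the 3 matched substrings directly.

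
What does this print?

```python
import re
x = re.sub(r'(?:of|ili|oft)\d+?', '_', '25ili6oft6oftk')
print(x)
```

25__oftk

Every occurrence is swapped for '_'.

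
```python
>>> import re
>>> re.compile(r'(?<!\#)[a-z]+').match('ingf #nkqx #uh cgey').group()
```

'ingf'

A negative assertion filters positions out without eating any characters.
`match` is anchored at position 0; if the pattern doesn't fit there, it returns None.
The match spans [0:4] → 'ingf'.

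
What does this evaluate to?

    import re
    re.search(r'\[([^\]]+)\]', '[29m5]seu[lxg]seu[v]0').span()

The match spans [0:6] → '[29m5]'.

(0, 6)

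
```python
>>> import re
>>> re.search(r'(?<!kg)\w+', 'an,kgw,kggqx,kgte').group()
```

`(?!…)`/`(?<!…)` only lets a position through if the neighbouring text does NOT match; no characters are consumed.
The match spans [0:2] → 'an'.

'an'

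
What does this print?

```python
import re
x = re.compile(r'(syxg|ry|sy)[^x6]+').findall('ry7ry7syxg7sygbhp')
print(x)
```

['ry', 'sy']

`findall` collects group 1 from each match (2 total).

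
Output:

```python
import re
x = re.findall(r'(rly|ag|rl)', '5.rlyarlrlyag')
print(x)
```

['rly', 'rl', 'rly', 'ag']

`|` is ordered: at each position the engine commits to the first alternative that works.
Walking the string: at [2:5] match 'rly', group 1 = 'rly'; at [6:8] match 'rl', group 1 = 'rl'; at [8:11] match 'rly', group 1 = 'rly'; at [11:13] match 'ag', group 1 = 'ag'.
Because there's exactly one group, `findall` drops the full match and keeps group 1 from each hit.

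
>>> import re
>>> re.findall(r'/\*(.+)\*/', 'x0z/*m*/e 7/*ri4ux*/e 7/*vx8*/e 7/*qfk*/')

Because there's exactly one group, `findall` drops the full match and keeps group 1 from the one hit.

['m*/e 7/*ri4ux*/e 7/*vx8*/e 7/*qfk']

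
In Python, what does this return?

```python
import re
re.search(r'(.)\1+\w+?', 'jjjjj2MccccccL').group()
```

'jjjjj2'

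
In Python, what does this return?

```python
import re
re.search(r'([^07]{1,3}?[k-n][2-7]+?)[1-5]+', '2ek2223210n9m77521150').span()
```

(0, 9)

This matches 1 to 3 of any character except [07] (lazy), then a character in [k-n], then one or more of a character in [2-7] (lazy) (captured); then one or more of a character in [1-5].
The match spans [0:9] → '2ek222321'.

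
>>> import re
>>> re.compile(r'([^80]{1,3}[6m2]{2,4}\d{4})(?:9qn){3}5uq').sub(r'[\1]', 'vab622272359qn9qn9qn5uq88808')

'[vab62227235]88808'

Each match is replaced using the text its own group 1 captured.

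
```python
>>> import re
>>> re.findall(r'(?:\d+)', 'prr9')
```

This matches one or more of a digit (non-capturing group).
`findall` yields the raw match text (1 of them) because the pattern has no groups.

['9']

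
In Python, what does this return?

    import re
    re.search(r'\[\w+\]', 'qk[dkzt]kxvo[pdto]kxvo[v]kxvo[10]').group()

`re.search` scans for the first position where the pattern succeeds.
The match spans [2:8] → '[dkzt]'.

'[dkzt]'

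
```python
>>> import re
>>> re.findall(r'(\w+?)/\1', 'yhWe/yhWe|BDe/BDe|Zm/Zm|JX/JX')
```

After group 1 captures some text, `\1` only succeeds where that same text appears again.
Scanning left to right: at [0:9] match 'yhWe/yhWe', group 1 = 'yhWe'; at [10:17] match 'BDe/BDe', group 1 = 'BDe'; at [18:23] match 'Zm/Zm', group 1 = 'Zm'; at [24:29] match 'JX/JX', group 1 = 'JX'.
With a single group, `findall` returns only what that group captured — 4 items.

['yhWe', 'BDe', 'Zm', 'JX']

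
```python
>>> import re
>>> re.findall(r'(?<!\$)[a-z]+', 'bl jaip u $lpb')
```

['bl', 'jaip', 'u', 'pb']

A negative assertion filters positions out without eating any characters.
No capturing groups, so `findall` returns the 4 full match strings.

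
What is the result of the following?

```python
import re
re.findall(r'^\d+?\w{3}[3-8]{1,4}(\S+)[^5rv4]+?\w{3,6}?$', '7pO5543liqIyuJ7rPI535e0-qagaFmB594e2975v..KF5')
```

['liqIyuJ7rPI535e0-qagaFmB594e2975v.']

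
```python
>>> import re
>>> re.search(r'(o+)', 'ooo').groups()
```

('ooo',)

The match spans [0:3] → 'ooo'.
Captured: group 1 = 'ooo'.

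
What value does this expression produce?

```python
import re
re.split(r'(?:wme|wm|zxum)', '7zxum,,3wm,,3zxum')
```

['7', ',,3', ',,3', '']

Matches to split on: at [1:5] → 'zxum'; at [8:10] → 'wm'; at [13:17] → 'zxum'.
`split` removes every match and returns the 4 fragments in between.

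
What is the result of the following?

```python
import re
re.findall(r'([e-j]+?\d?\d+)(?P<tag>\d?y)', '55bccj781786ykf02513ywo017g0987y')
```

[('j781786', 'y'), ('f02513', 'y'), ('g0987', 'y')]

The pattern matches one or more of a character in [e-j] (lazy), then optionally a digit, then one or more of a digit (captured); then optionally a digit, then a literal 'y' (captured as 'tag').
Scanning left to right: at [5:13] match 'j781786y', groups = ('j781786', 'y'); at [14:21] match 'f02513y', groups = ('f02513', 'y'); at [26:32] match 'g0987y', groups = ('g0987', 'y').
Multiple groups make `findall` return tuples — one 2-tuple for each match.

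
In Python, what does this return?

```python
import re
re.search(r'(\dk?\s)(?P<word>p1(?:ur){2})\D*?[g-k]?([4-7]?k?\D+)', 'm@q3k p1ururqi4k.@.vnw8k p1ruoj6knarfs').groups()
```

Pattern: a digit, then optionally a literal 'k', then whitespace (captured); then the literal 'p1', then the literal 'ur' repeated 2 times (captured as 'word'); then zero or more of a non-digit (lazy), then optionally a character in [g-k]; then optionally a character in [4-7], then optionally the literal 'k', then one or more of a non-digit (captured).
Because the quantifier is non-greedy, it stops expanding at the earliest point where the rest of the pattern can succeed.
Unlike `match`, `search` isn't anchored — it looks for the pattern anywhere in the string.
The match spans [3:14] → '3k p1ururqi'.
Captured: group 1 = '3k ', group 2 = 'p1urur', group 3 = 'qi'.

('3k ', 'p1urur', 'qi')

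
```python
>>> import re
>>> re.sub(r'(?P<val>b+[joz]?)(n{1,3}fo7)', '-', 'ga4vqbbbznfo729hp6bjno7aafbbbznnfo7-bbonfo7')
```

This matches one or more of the literal 'b', then optionally one of [joz] (captured as 'val'); then 1 to 3 of a literal 'n', then the literal 'fo7' (captured).
`sub` substitutes '-' at each match site.

'ga4vq-29hp6bjno7aaf---'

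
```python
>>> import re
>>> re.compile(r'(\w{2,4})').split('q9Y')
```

Pattern: 2 to 4 of a word character (captured).
Matches to split on: at [0:3] → 'q9Y'.
`re.split` interleaves the captured-group text with the surrounding fragments.

['', 'q9Y', '']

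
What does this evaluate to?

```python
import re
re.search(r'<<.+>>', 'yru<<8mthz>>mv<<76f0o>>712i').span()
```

`re.search` tries every starting position until one works.
The match spans [3:23] → '<<8mthz>>mv<<76f0o>>'.

(3, 23)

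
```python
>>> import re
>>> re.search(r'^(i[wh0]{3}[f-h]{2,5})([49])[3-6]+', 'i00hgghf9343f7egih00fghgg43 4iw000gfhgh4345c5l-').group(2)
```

Pattern: anchored at the start of the string; then the literal 'i', then exactly 3 of one of [wh0], then 2 to 5 of a character in [f-h] (captured); then one of [49] (captured); then one or more of a character in [3-6].
`re.search` tries every starting position until one works.
The match spans [0:12] → 'i00hgghf9343'.
Captured: group 1 = 'i00hgghf', group 2 = '9'.

'9'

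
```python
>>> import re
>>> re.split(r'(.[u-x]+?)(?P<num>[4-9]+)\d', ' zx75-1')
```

[' ', 'zx', '7', '-1']

The pattern matches any character, then one or more of a character in [u-x] (lazy) (captured); then one or more of a character in [4-9] (captured as 'num'); then a digit.
Because the pattern has a capturing group, `split` also inserts each captured text between the pieces.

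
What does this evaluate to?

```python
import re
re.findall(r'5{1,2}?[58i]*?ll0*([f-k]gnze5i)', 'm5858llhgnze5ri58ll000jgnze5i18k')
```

['jgnze5i']

The pattern matches 1 to 2 of the literal '5' (lazy), then zero or more of one of [58i] (lazy); then the literal 'll', then zero or more of a literal '0'; then a character in [f-k], then the literal 'gnz', then the literal 'e5i' (captured).
Matches: at [15:29] match '58ll000jgnze5i', group 1 = 'jgnze5i'.
With a single group, `findall` returns only what that group captured — 1 item.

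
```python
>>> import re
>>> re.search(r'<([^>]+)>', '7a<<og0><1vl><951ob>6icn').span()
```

(2, 8)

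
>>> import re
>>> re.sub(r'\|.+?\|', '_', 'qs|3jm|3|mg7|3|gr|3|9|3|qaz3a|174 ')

`sub` substitutes '_' at each match site.

'qs_3_3_3_3_174 '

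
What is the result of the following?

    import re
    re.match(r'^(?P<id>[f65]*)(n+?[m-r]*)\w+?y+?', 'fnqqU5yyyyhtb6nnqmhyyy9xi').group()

The pattern matches anchored at the start of the string; then zero or more of one of [f65] (captured as 'id'); then one or more of a literal 'n' (lazy), then zero or more of a character in [m-r] (captured); then one or more of a word character (lazy), then one or more of the literal 'y' (lazy).
A `+?`/`*?`/`{m,n}?` starts at its minimum and grows only as far as needed for what follows to match.
`re.match` only tries the pattern at the start of the string.
The match spans [0:7] → 'fnqqU5y'.
Captured: group 1 = 'f', group 2 = 'nqq'.

'fnqqU5y'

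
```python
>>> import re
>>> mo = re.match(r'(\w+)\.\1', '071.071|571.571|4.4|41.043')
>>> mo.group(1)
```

'071'

A backreference is literal: `\1` must see the identical characters the first group matched.
`re.match` won't scan ahead — the pattern has to work from the very first character.
The match spans [0:7] → '071.071'.
Captured: group 1 = '071'.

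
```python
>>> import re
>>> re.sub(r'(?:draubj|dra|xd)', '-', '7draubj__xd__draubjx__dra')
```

Alternation isn't longest-match — the leftmost alternative that fits at this position is chosen.
Each match is replaced by '-'.

'7-__-__-x__-'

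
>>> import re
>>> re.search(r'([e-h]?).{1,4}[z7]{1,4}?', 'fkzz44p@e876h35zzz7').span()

Pattern: optionally a character in [e-h] (captured); then 1 to 4 of any character, then 1 to 4 of one of [z7] (lazy).
`re.search` scans for the first position where the pattern succeeds.
The match spans [0:4] → 'fkzz'.
Captured: group 1 = 'f'.

(0, 4)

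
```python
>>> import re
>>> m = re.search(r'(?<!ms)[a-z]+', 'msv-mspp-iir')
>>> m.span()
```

Because the assertion is negative and zero-width, positions next to the forbidden text are skipped.
Unlike `match`, `search` isn't anchored — it looks for the pattern anywhere in the string.
The match spans [0:3] → 'msv'.

(0, 3)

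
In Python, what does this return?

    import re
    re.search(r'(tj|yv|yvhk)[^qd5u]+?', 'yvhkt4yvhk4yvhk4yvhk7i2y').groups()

`|` is ordered: at each position the engine commits to the first alternative that works.
`re.search` scans for the first position where the pattern succeeds.
The match spans [0:3] → 'yvh'.
Captured: group 1 = 'yv'.

('yv',)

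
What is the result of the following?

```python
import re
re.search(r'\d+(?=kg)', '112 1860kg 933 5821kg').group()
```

'1860'

Because the assertion is zero-width, the text it checks is not consumed and won't appear in the result.
Unlike `match`, `search` isn't anchored — it looks for the pattern anywhere in the string.
The match spans [4:8] → '1860'.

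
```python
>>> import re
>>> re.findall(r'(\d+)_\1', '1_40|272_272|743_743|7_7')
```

The backreference `\1` re-matches whatever the first group consumed, character for character.
Walking the string: at [5:12] match '272_272', group 1 = '272'; at [13:20] match '743_743', group 1 = '743'; at [21:24] match '7_7', group 1 = '7'.
Because there's exactly one group, `findall` drops the full match and keeps group 1 from each hit.

['272', '743', '7']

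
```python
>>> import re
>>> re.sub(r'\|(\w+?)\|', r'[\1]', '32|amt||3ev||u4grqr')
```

Matches: at [2:7] → '|amt|'; at [7:12] → '|3ev|'.
Each match is replaced using the text its own group 1 captured.

'32[amt][3ev]|u4grqr'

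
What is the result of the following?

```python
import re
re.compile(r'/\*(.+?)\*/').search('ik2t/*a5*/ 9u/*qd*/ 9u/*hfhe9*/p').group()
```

The match spans [4:10] → '/*a5*/'.

'/*a5*/'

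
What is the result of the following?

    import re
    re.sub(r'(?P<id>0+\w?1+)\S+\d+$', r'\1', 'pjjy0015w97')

'pjjy001'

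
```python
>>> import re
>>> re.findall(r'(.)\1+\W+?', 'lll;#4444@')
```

['l', '4']

`\1` has to match the exact text group 1 already captured.
Because there's exactly one group, `findall` drops the full match and keeps group 1 from each hit.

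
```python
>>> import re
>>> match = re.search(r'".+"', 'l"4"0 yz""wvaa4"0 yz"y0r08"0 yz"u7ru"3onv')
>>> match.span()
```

`re.search` scans for the first position where the pattern succeeds.
The match spans [1:37] → '"4"0 yz""wvaa4"0 yz"y0r08"0 yz"u7ru"'.

(1, 37)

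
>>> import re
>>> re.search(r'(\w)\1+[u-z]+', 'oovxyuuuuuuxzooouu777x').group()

`\1` has to match the exact text group 1 already captured.
`re.search` scans for the first position where the pattern succeeds.
The match spans [0:13] → 'oovxyuuuuuuxz'.
Captured: group 1 = 'o'.

'oovxyuuuuuuxz'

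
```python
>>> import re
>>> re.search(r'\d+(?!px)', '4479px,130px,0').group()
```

The negative lookaround is zero-width — it rules out positions where the adjacent text would match, without consuming anything.
Unlike `match`, `search` isn't anchored — it looks for the pattern anywhere in the string.
The match spans [0:3] → '447'.

'447'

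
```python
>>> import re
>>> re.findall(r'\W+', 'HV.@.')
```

This matches one or more of a non-word character.
With no groups in the pattern, `findall` gives back each whole match — 1 here.

['.@.']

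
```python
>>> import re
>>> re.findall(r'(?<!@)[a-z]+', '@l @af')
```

['f']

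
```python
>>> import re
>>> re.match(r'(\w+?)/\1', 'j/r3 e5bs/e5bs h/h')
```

None

After group 1 captures some text, `\1` only succeeds where that same text appears again.
With `match`, the pattern is implicitly anchored at the beginning.
Here the string doesn't start with a match, so the call returns None.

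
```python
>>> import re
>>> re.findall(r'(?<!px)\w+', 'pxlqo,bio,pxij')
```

['pxlqo', 'bio', 'pxij']

The negative lookaround is zero-width — it rules out positions where the adjacent text would match, without consuming anything.
No capturing groups, so `findall` returns the 3 full match strings.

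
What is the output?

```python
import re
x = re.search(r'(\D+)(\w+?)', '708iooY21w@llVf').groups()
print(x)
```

('iooY', '2')

The pattern matches one or more of a non-digit (captured); then one or more of a word character (lazy) (captured).
With the lazy modifier that quantifier settles for the fewest repetitions that let the rest of the pattern succeed (the atoms after it are unaffected and can still be greedy).
Unlike `match`, `search` isn't anchored — it looks for the pattern anywhere in the string.
The match spans [3:8] → 'iooY2'.
Captured: group 1 = 'iooY', group 2 = '2'.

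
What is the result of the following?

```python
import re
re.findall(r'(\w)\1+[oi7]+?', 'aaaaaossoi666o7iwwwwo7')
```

['a', 's', '6', 'w']

After group 1 captures some text, `\1` only succeeds where that same text appears again.
Scanning left to right: at [0:6] match 'aaaaao', group 1 = 'a'; at [6:9] match 'sso', group 1 = 's'; at [10:14] match '666o', group 1 = '6'; at [16:21] match 'wwwwo', group 1 = 'w'.
Because there's exactly one group, `findall` drops the full match and keeps group 1 from each hit.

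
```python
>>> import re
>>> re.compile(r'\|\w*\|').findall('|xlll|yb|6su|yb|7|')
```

['|xlll|', '|6su|', '|7|']

`findall` yields the raw match text (3 of them) because the pattern has no groups.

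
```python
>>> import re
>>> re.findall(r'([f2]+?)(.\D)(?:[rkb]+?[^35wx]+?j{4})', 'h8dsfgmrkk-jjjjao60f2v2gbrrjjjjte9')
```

[('f', 'gm'), ('2', 'gb')]

The pattern matches one or more of one of [f2] (lazy) (captured); then any character, then a non-digit (captured); then one or more of one of [rkb] (lazy), then one or more of any character except [35wx] (lazy), then exactly 4 of a literal 'j' (non-capturing group).
Matches: at [4:15] match 'fgmrkk-jjjj', groups = ('f', 'gm'); at [22:31] match '2gbrrjjjj', groups = ('2', 'gb').
Multiple groups make `findall` return tuples — one 2-tuple for each match.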